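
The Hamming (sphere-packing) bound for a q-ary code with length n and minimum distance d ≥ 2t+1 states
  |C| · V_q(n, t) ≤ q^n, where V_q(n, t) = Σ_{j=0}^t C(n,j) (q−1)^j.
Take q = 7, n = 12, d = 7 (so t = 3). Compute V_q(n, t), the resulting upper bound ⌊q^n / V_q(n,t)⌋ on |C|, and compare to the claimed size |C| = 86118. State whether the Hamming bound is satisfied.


V_q(n, t) = 49969, q^n = 13841287201, Hamming bound = 276997, |C| = 86118 ≤ bound (satisfied).

Step 1: Compute V_q(n, t) = Σ_{j=0}^3 C(n, j) (q−1)^j.
  j = 0: C(12,0)·(6)^0 = 1·1 = 1.
  j = 1: C(12,1)·(6)^1 = 12·6 = 72.
  j = 2: C(12,2)·(6)^2 = 66·36 = 2376.
  j = 3: C(12,3)·(6)^3 = 220·216 = 47520.
  V_q(n, t) = 1 + 72 + 2376 + 47520 = 49969.
Step 2: q^n = 7^12 = 13841287201.
Step 3: Hamming bound ⌊q^n / V_q(n,t)⌋ = ⌊13841287201/49969⌋ = 276997.
Step 4: Compare |C| = 86118 to 276997: satisfied.
The claimed |C| lies below the Hamming bound.


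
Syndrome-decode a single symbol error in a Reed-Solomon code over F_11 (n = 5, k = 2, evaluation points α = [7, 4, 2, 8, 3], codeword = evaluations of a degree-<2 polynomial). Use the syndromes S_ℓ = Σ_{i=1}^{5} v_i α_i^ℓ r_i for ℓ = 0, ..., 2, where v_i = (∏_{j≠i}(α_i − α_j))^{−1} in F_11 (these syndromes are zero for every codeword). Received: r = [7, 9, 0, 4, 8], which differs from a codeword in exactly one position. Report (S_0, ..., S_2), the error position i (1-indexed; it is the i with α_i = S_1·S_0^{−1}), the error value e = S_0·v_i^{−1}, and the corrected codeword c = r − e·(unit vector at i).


S = (2, 8, 10), error at position 2, error magnitude e = 4, c = [7, 5, 0, 4, 8].

Step 1: column multipliers v_i = (∏_{j≠i}(α_i − α_j))^{−1} mod 11.
  i = 1 (α = 7): (7−4)(7−2)(7−8)(7−3) = 3·5·(−1)·4 = −60 ≡ 6, so v_1 = 6^{−1} = 2 (mod 11).
  i = 2 (α = 4): (4−7)(4−2)(4−8)(4−3) = (−3)·2·(−4)·1 = 24 ≡ 2, so v_2 = 2^{−1} = 6 (mod 11).
  i = 3 (α = 2): (2−7)(2−4)(2−8)(2−3) = (−5)·(−2)·(−6)·(−1) = 60 ≡ 5, so v_3 = 5^{−1} = 9 (mod 11).
  i = 4 (α = 8): (8−7)(8−4)(8−2)(8−3) = 1·4·6·5 = 120 ≡ 10, so v_4 = 10^{−1} = 10 (mod 11).
  i = 5 (α = 3): (3−7)(3−4)(3−2)(3−8) = (−4)·(−1)·1·(−5) = −20 ≡ 2, so v_5 = 2^{−1} = 6 (mod 11).
  v = [2, 6, 9, 10, 6].
Step 2: syndromes of r = [7, 9, 0, 4, 8] (all sums mod 11).
  S_0 = Σ v_i r_i = 2·7 + 6·9 + 9·0 + 10·4 + 6·8 = 156 ≡ 2.
  S_1 = Σ v_i α_i r_i = 2·7·7 + 6·4·9 + 9·2·0 + 10·8·4 + 6·3·8 = 778 ≡ 8.
  α_i^2 mod 11 = [5, 5, 4, 9, 9].
  S_2 = Σ v_i α_i^2 r_i = 2·5·7 + 6·5·9 + 9·4·0 + 10·9·4 + 6·9·8 = 1132 ≡ 10.
  S = (2, 8, 10) ≠ 0, so r is not a codeword (an error is present).
Step 3: locate the error. For a single error e at position i, S_ℓ = v_i·e·α_i^ℓ, so α_err = S_1/S_0.
  S_0^{−1} = 2^{−1} = 6 (mod 11), so α_err = 8·6 = 48 ≡ 4 = α_2. Error position i = 2.
  Consistency check: S_2/S_1 = 10·7 = 70 ≡ 4 = α_err ✓ (single-error assumption holds).
Step 4: error magnitude e = S_0/v_2 = S_0·∏_{j≠2}(α_2 − α_j) = 2·2 = 4 ≡ 4 (mod 11).
Step 5: correct position 2: c_2 = r_2 − e = 9 − 4 ≡ 5 (mod 11). Hence c = [7, 5, 0, 4, 8].
  Check: interpolating c through the α_i gives m(x) = 6 + 8·x (degree < 2) with m(α_i) = c_i for every i, so c is indeed a codeword.


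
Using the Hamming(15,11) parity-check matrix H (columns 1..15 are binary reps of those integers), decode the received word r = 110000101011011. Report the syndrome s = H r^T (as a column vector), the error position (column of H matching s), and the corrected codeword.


s = (1, 0, 1, 1)^T, error position = 11, corrected codeword c = 110000101001011

Compute s = H r^T mod 2 one row at a time:
  s_1 = 0 + 1 + 0 + 1 + 1 + 0 + 1 + 1 = 5 ≡ 1 (mod 2).
  s_2 = 0 + 0 + 0 + 1 + 1 + 0 + 1 + 1 = 4 ≡ 0 (mod 2).
  s_3 = 1 + 0 + 0 + 1 + 0 + 1 + 1 + 1 = 5 ≡ 1 (mod 2).
  s_4 = 1 + 0 + 0 + 1 + 1 + 1 + 0 + 1 = 5 ≡ 1 (mod 2).
s = (1, 0, 1, 1)^T — this equals column 11 of H (binary 1011), so error is at position 11.
Correct: flip bit 11 of r = 110000101011011 to get c = 110000101001011.


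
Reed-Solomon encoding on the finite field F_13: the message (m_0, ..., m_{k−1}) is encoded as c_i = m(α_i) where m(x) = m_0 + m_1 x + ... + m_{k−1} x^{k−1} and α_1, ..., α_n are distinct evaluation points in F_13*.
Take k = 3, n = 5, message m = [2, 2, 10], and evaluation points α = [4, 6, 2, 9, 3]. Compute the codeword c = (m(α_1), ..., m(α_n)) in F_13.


c = [1, 10, 7, 11, 7]

Message polynomial: m(x) = 2 + 2·x + 10·x^2 (mod 13).
For each evaluation point α_i, compute m(α_i) mod 13:
  α_1 = 4: Horner steps 10 → 3 → 1, so m(4) = 1.
  α_2 = 6: Horner steps 10 → 10 → 10, so m(6) = 10.
  α_3 = 2: Horner steps 10 → 9 → 7, so m(2) = 7.
  α_4 = 9: Horner steps 10 → 1 → 11, so m(9) = 11.
  α_5 = 3: Horner steps 10 → 6 → 7, so m(3) = 7.
Codeword c = [1, 10, 7, 11, 7] ∈ F_13^5.


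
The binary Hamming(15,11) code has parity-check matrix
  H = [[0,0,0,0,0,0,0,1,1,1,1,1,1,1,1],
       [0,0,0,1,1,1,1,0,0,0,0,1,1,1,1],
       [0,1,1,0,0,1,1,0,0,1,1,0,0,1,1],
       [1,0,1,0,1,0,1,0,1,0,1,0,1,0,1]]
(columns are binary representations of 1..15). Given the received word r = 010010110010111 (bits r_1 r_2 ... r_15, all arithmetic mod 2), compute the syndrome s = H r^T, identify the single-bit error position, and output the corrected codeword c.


s = (1, 1, 1, 1)^T, error position = 15, corrected codeword c = 010010110010110

Compute s = H r^T mod 2 one row at a time:
  s_1 = 1 + 0 + 0 + 1 + 0 + 1 + 1 + 1 = 5 ≡ 1 (mod 2).
  s_2 = 0 + 1 + 0 + 1 + 0 + 1 + 1 + 1 = 5 ≡ 1 (mod 2).
  s_3 = 1 + 0 + 0 + 1 + 0 + 1 + 1 + 1 = 5 ≡ 1 (mod 2).
  s_4 = 0 + 0 + 1 + 1 + 0 + 1 + 1 + 1 = 5 ≡ 1 (mod 2).
s = (1, 1, 1, 1)^T — this equals column 15 of H (binary 1111), so error is at position 15.
Correct: flip bit 15 of r = 010010110010111 to get c = 010010110010110.


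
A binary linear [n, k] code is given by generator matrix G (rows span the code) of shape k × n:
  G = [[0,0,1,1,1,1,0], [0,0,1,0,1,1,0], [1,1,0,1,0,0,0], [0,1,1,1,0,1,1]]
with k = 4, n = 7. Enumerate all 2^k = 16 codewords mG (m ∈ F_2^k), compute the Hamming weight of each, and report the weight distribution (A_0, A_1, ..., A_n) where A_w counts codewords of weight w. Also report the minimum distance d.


Weight distribution: A_0 = 1, A_1 = 1, A_2 = 1, A_3 = 4, A_4 = 5, A_5 = 3, A_6 = 1. Minimum distance d = 1.

Enumerate all 2^4 = 16 messages m ∈ F_2^4.
For each, compute codeword c = mG in F_2^7, then tally its weight.
  m = 0000 → c = 0000000, weight = 0.
  m = 1000 → c = 0011110, weight = 4.
  m = 0100 → c = 0010110, weight = 3.
  m = 1100 → c = 0001000, weight = 1.
  m = 0010 → c = 1101000, weight = 3.
  m = 1010 → c = 1110110, weight = 5.
  m = 0110 → c = 1111110, weight = 6.
  m = 1110 → c = 1100000, weight = 2.
  m = 0001 → c = 0111011, weight = 5.
  m = 1001 → c = 0100101, weight = 3.
  m = 0101 → c = 0101101, weight = 4.
  m = 1101 → c = 0110011, weight = 4.
  m = 0011 → c = 1010011, weight = 4.
  m = 1011 → c = 1001101, weight = 4.
  m = 0111 → c = 1000101, weight = 3.
  m = 1111 → c = 1011011, weight = 5.
Tally weights:
  weight 0: 1 codewords.
  weight 1: 1 codewords.
  weight 2: 1 codewords.
  weight 3: 4 codewords.
  weight 4: 5 codewords.
  weight 5: 3 codewords.
  weight 6: 1 codewords.
Minimum distance d = smallest w > 0 with A_w > 0 = 1.
Sanity: Σ A_w = 16 = 2^4 = 16 ✓.


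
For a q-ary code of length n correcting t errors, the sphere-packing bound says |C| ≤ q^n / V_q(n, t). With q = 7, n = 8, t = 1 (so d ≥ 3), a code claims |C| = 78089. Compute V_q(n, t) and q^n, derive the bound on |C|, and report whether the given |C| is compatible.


V_q(n, t) = 49, q^n = 5764801, Hamming bound = 117649, |C| = 78089 ≤ bound (satisfied).

Step 1: Compute V_q(n, t) = Σ_{j=0}^1 C(n, j) (q−1)^j.
  j = 0: C(8,0)·(6)^0 = 1·1 = 1.
  j = 1: C(8,1)·(6)^1 = 8·6 = 48.
  V_q(n, t) = 1 + 48 = 49.
Step 2: q^n = 7^8 = 5764801.
Step 3: Hamming bound ⌊q^n / V_q(n,t)⌋ = ⌊5764801/49⌋ = 117649.
Step 4: Compare |C| = 78089 to 117649: satisfied.
The claimed |C| lies below the Hamming bound.


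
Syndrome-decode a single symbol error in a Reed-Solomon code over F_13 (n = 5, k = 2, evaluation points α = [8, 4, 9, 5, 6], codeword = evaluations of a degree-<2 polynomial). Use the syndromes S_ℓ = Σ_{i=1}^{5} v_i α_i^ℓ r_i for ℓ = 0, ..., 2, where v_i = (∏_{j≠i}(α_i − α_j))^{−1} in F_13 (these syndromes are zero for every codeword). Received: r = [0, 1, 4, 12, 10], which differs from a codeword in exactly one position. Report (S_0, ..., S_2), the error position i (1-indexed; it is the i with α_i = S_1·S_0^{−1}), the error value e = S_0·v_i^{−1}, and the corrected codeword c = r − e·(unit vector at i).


S = (10, 2, 3), error at position 1, error magnitude e = 7, c = [6, 1, 4, 12, 10].

Step 1: column multipliers v_i = (∏_{j≠i}(α_i − α_j))^{−1} mod 13.
  i = 1 (α = 8): (8−4)(8−9)(8−5)(8−6) = 4·(−1)·3·2 = −24 ≡ 2, so v_1 = 2^{−1} = 7 (mod 13).
  i = 2 (α = 4): (4−8)(4−9)(4−5)(4−6) = (−4)·(−5)·(−1)·(−2) = 40 ≡ 1, so v_2 = 1^{−1} = 1 (mod 13).
  i = 3 (α = 9): (9−8)(9−4)(9−5)(9−6) = 1·5·4·3 = 60 ≡ 8, so v_3 = 8^{−1} = 5 (mod 13).
  i = 4 (α = 5): (5−8)(5−4)(5−9)(5−6) = (−3)·1·(−4)·(−1) = −12 ≡ 1, so v_4 = 1^{−1} = 1 (mod 13).
  i = 5 (α = 6): (6−8)(6−4)(6−9)(6−5) = (−2)·2·(−3)·1 = 12 ≡ 12, so v_5 = 12^{−1} = 12 (mod 13).
  v = [7, 1, 5, 1, 12].
Step 2: syndromes of r = [0, 1, 4, 12, 10] (all sums mod 13).
  S_0 = Σ v_i r_i = 7·0 + 1·1 + 5·4 + 1·12 + 12·10 = 153 ≡ 10.
  S_1 = Σ v_i α_i r_i = 7·8·0 + 1·4·1 + 5·9·4 + 1·5·12 + 12·6·10 = 964 ≡ 2.
  α_i^2 mod 13 = [12, 3, 3, 12, 10].
  S_2 = Σ v_i α_i^2 r_i = 7·12·0 + 1·3·1 + 5·3·4 + 1·12·12 + 12·10·10 = 1407 ≡ 3.
  S = (10, 2, 3) ≠ 0, so r is not a codeword (an error is present).
Step 3: locate the error. For a single error e at position i, S_ℓ = v_i·e·α_i^ℓ, so α_err = S_1/S_0.
  S_0^{−1} = 10^{−1} = 4 (mod 13), so α_err = 2·4 = 8 ≡ 8 = α_1. Error position i = 1.
  Consistency check: S_2/S_1 = 3·7 = 21 ≡ 8 = α_err ✓ (single-error assumption holds).
Step 4: error magnitude e = S_0/v_1 = S_0·∏_{j≠1}(α_1 − α_j) = 10·2 = 20 ≡ 7 (mod 13).
Step 5: correct position 1: c_1 = r_1 − e = 0 − 7 ≡ 6 (mod 13). Hence c = [6, 1, 4, 12, 10].
  Check: interpolating c through the α_i gives m(x) = 9 + 11·x (degree < 2) with m(α_i) = c_i for every i, so c is indeed a codeword.


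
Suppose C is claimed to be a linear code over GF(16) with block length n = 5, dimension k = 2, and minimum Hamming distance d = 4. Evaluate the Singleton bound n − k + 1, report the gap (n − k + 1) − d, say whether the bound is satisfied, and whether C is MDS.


Singleton RHS = n − k + 1 = 4, slack = 0, bound satisfied, MDS.

Singleton bound: d ≤ n − k + 1.
Here n = 5, k = 2, so n − k + 1 = 4.
Given d = 4, check d ≤ 4: YES.
Slack = (n − k + 1) − d = 0.
The code is MDS (slack = 0).
Description: the claimed parameters are [5, 2, 4]_16; such a code would be MDS (meets Singleton bound).


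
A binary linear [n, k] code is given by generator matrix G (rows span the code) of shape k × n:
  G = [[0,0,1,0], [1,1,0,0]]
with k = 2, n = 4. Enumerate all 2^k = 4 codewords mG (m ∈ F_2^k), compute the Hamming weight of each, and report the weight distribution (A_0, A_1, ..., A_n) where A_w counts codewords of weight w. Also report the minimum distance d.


Weight distribution: A_0 = 1, A_1 = 1, A_2 = 1, A_3 = 1. Minimum distance d = 1.

Enumerate all 2^2 = 4 messages m ∈ F_2^2.
For each, compute codeword c = mG in F_2^4, then tally its weight.
  m = 00 → c = 0000, weight = 0.
  m = 10 → c = 0010, weight = 1.
  m = 01 → c = 1100, weight = 2.
  m = 11 → c = 1110, weight = 3.
Tally weights:
  weight 0: 1 codewords.
  weight 1: 1 codewords.
  weight 2: 1 codewords.
  weight 3: 1 codewords.
Minimum distance d = smallest w > 0 with A_w > 0 = 1.
Sanity: Σ A_w = 4 = 2^2 = 4 ✓.


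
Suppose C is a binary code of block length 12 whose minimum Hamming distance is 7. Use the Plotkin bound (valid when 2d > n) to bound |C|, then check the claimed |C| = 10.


Plotkin bound M ≤ 6; given |C| = 10 > bound (violated).

Check applicability: 2d = 14, n = 12.
2d − n = 2 > 0, so Plotkin applies.
Compute d/(2d−n) = 7/2 ≈ 3.5000.
⌊d/(2d−n)⌋ = 3.
Plotkin bound: M ≤ 2·3 = 6.
Given |C| = 10, check: VIOLATED.
This |C| is above the Plotkin bound, so no binary code with n = 12, d = 7 and 10 codewords exists.


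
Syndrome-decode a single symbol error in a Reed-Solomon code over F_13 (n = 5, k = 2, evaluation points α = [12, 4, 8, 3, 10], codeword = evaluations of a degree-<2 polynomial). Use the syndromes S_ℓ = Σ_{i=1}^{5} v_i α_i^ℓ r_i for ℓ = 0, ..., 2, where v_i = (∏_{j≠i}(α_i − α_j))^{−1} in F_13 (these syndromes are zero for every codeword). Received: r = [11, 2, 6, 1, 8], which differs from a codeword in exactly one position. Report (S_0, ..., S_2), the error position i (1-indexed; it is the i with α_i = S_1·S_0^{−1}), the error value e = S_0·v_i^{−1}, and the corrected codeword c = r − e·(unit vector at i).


S = (10, 3, 10), error at position 1, error magnitude e = 1, c = [10, 2, 6, 1, 8].

Step 1: column multipliers v_i = (∏_{j≠i}(α_i − α_j))^{−1} mod 13.
  i = 1 (α = 12): (12−4)(12−8)(12−3)(12−10) = 8·4·9·2 = 576 ≡ 4, so v_1 = 4^{−1} = 10 (mod 13).
  i = 2 (α = 4): (4−12)(4−8)(4−3)(4−10) = (−8)·(−4)·1·(−6) = −192 ≡ 3, so v_2 = 3^{−1} = 9 (mod 13).
  i = 3 (α = 8): (8−12)(8−4)(8−3)(8−10) = (−4)·4·5·(−2) = 160 ≡ 4, so v_3 = 4^{−1} = 10 (mod 13).
  i = 4 (α = 3): (3−12)(3−4)(3−8)(3−10) = (−9)·(−1)·(−5)·(−7) = 315 ≡ 3, so v_4 = 3^{−1} = 9 (mod 13).
  i = 5 (α = 10): (10−12)(10−4)(10−8)(10−3) = (−2)·6·2·7 = −168 ≡ 1, so v_5 = 1^{−1} = 1 (mod 13).
  v = [10, 9, 10, 9, 1].
Step 2: syndromes of r = [11, 2, 6, 1, 8] (all sums mod 13).
  S_0 = Σ v_i r_i = 10·11 + 9·2 + 10·6 + 9·1 + 1·8 = 205 ≡ 10.
  S_1 = Σ v_i α_i r_i = 10·12·11 + 9·4·2 + 10·8·6 + 9·3·1 + 1·10·8 = 1979 ≡ 3.
  α_i^2 mod 13 = [1, 3, 12, 9, 9].
  S_2 = Σ v_i α_i^2 r_i = 10·1·11 + 9·3·2 + 10·12·6 + 9·9·1 + 1·9·8 = 1037 ≡ 10.
  S = (10, 3, 10) ≠ 0, so r is not a codeword (an error is present).
Step 3: locate the error. For a single error e at position i, S_ℓ = v_i·e·α_i^ℓ, so α_err = S_1/S_0.
  S_0^{−1} = 10^{−1} = 4 (mod 13), so α_err = 3·4 = 12 ≡ 12 = α_1. Error position i = 1.
  Consistency check: S_2/S_1 = 10·9 = 90 ≡ 12 = α_err ✓ (single-error assumption holds).
Step 4: error magnitude e = S_0/v_1 = S_0·∏_{j≠1}(α_1 − α_j) = 10·4 = 40 ≡ 1 (mod 13).
Step 5: correct position 1: c_1 = r_1 − e = 11 − 1 ≡ 10 (mod 13). Hence c = [10, 2, 6, 1, 8].
  Check: interpolating c through the α_i gives m(x) = 11 + 1·x (degree < 2) with m(α_i) = c_i for every i, so c is indeed a codeword.


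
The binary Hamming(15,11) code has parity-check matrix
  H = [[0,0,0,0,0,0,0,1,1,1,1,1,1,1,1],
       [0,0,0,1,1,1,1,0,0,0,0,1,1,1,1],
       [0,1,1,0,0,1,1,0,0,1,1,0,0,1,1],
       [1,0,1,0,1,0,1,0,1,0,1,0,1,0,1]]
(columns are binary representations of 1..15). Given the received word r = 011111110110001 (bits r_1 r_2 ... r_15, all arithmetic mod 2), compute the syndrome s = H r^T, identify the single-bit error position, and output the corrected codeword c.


s = (0, 1, 1, 1)^T, error position = 7, corrected codeword c = 011111010110001

Compute s = H r^T mod 2 one row at a time:
  s_1 = 1 + 0 + 1 + 1 + 0 + 0 + 0 + 1 = 4 ≡ 0 (mod 2).
  s_2 = 1 + 1 + 1 + 1 + 0 + 0 + 0 + 1 = 5 ≡ 1 (mod 2).
  s_3 = 1 + 1 + 1 + 1 + 1 + 1 + 0 + 1 = 7 ≡ 1 (mod 2).
  s_4 = 0 + 1 + 1 + 1 + 0 + 1 + 0 + 1 = 5 ≡ 1 (mod 2).
s = (0, 1, 1, 1)^T — this equals column 7 of H (binary 0111), so error is at position 7.
Correct: flip bit 7 of r = 011111110110001 to get c = 011111010110001.


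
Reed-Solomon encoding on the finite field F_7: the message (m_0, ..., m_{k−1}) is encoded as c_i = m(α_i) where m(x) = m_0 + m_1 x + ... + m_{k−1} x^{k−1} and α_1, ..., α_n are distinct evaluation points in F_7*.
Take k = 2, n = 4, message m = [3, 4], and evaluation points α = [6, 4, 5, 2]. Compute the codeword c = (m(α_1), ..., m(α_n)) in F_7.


c = [6, 5, 2, 4]

Message polynomial: m(x) = 3 + 4·x (mod 7).
For each evaluation point α_i, compute m(α_i) mod 7:
  α_1 = 6: Horner steps 4 → 6, so m(6) = 6.
  α_2 = 4: Horner steps 4 → 5, so m(4) = 5.
  α_3 = 5: Horner steps 4 → 2, so m(5) = 2.
  α_4 = 2: Horner steps 4 → 4, so m(2) = 4.
Codeword c = [6, 5, 2, 4] ∈ F_7^4.


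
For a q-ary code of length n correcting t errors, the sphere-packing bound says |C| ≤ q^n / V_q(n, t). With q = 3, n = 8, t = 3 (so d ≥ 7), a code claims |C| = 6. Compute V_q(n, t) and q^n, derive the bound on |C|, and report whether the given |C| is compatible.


V_q(n, t) = 577, q^n = 6561, Hamming bound = 11, |C| = 6 ≤ bound (satisfied).

Step 1: Compute V_q(n, t) = Σ_{j=0}^3 C(n, j) (q−1)^j.
  j = 0: C(8,0)·(2)^0 = 1·1 = 1.
  j = 1: C(8,1)·(2)^1 = 8·2 = 16.
  j = 2: C(8,2)·(2)^2 = 28·4 = 112.
  j = 3: C(8,3)·(2)^3 = 56·8 = 448.
  V_q(n, t) = 1 + 16 + 112 + 448 = 577.
Step 2: q^n = 3^8 = 6561.
Step 3: Hamming bound ⌊q^n / V_q(n,t)⌋ = ⌊6561/577⌋ = 11.
Step 4: Compare |C| = 6 to 11: satisfied.
The claimed |C| lies below the Hamming bound.


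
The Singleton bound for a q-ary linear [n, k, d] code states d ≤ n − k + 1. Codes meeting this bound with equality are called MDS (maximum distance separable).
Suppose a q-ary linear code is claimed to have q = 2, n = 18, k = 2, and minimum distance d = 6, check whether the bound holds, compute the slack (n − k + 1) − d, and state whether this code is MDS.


Singleton RHS = n − k + 1 = 17, slack = 11, bound satisfied, not MDS.

Singleton bound: d ≤ n − k + 1.
Here n = 18, k = 2, so n − k + 1 = 17.
Given d = 6, check d ≤ 17: YES.
Slack = (n − k + 1) − d = 11.
The code is NOT MDS (slack = 11 > 0).
Description: the claimed parameters are [18, 2, 6]_2; such a code would be non-MDS.


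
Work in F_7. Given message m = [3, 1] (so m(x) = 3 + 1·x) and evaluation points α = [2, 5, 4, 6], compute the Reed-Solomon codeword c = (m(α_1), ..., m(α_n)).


c = [5, 1, 0, 2]

Message polynomial: m(x) = 3 + 1·x (mod 7).
For each evaluation point α_i, compute m(α_i) mod 7:
  α_1 = 2: Horner steps 1 → 5, so m(2) = 5.
  α_2 = 5: Horner steps 1 → 1, so m(5) = 1.
  α_3 = 4: Horner steps 1 → 0, so m(4) = 0.
  α_4 = 6: Horner steps 1 → 2, so m(6) = 2.
Codeword c = [5, 1, 0, 2] ∈ F_7^4.


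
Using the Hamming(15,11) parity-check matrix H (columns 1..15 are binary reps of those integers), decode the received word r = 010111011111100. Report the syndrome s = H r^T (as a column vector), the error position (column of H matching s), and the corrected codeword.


s = (0, 1, 0, 0)^T, error position = 4, corrected codeword c = 010011011111100

Compute s = H r^T mod 2 one row at a time:
  s_1 = 1 + 1 + 1 + 1 + 1 + 1 + 0 + 0 = 6 ≡ 0 (mod 2).
  s_2 = 1 + 1 + 1 + 0 + 1 + 1 + 0 + 0 = 5 ≡ 1 (mod 2).
  s_3 = 1 + 0 + 1 + 0 + 1 + 1 + 0 + 0 = 4 ≡ 0 (mod 2).
  s_4 = 0 + 0 + 1 + 0 + 1 + 1 + 1 + 0 = 4 ≡ 0 (mod 2).
s = (0, 1, 0, 0)^T — this equals column 4 of H (binary 0100), so error is at position 4.
Correct: flip bit 4 of r = 010111011111100 to get c = 010011011111100.


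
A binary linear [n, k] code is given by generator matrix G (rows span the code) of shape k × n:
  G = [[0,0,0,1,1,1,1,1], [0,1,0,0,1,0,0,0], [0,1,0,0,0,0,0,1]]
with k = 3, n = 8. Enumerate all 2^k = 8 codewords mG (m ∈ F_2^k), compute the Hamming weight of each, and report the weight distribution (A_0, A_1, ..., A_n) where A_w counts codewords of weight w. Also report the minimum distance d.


Weight distribution: A_0 = 1, A_2 = 3, A_3 = 1, A_5 = 3. Minimum distance d = 2.

Enumerate all 2^3 = 8 messages m ∈ F_2^3.
For each, compute codeword c = mG in F_2^8, then tally its weight.
  m = 000 → c = 00000000, weight = 0.
  m = 100 → c = 00011111, weight = 5.
  m = 010 → c = 01001000, weight = 2.
  m = 110 → c = 01010111, weight = 5.
  m = 001 → c = 01000001, weight = 2.
  m = 101 → c = 01011110, weight = 5.
  m = 011 → c = 00001001, weight = 2.
  m = 111 → c = 00010110, weight = 3.
Tally weights:
  weight 0: 1 codewords.
  weight 2: 3 codewords.
  weight 3: 1 codewords.
  weight 5: 3 codewords.
Minimum distance d = smallest w > 0 with A_w > 0 = 2.
Sanity: Σ A_w = 8 = 2^3 = 8 ✓.


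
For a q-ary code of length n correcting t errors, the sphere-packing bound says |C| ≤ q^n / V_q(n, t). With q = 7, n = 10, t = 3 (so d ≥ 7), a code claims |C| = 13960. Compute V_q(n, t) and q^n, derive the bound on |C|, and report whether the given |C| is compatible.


V_q(n, t) = 27601, q^n = 282475249, Hamming bound = 10234, |C| = 13960 > bound (violated).

Step 1: Compute V_q(n, t) = Σ_{j=0}^3 C(n, j) (q−1)^j.
  j = 0: C(10,0)·(6)^0 = 1·1 = 1.
  j = 1: C(10,1)·(6)^1 = 10·6 = 60.
  j = 2: C(10,2)·(6)^2 = 45·36 = 1620.
  j = 3: C(10,3)·(6)^3 = 120·216 = 25920.
  V_q(n, t) = 1 + 60 + 1620 + 25920 = 27601.
Step 2: q^n = 7^10 = 282475249.
Step 3: Hamming bound ⌊q^n / V_q(n,t)⌋ = ⌊282475249/27601⌋ = 10234.
Step 4: Compare |C| = 13960 to 10234: violated.
The claimed |C| lies above the Hamming bound, so no 7-ary code of length 10 with d ≥ 7 can have 13960 codewords.


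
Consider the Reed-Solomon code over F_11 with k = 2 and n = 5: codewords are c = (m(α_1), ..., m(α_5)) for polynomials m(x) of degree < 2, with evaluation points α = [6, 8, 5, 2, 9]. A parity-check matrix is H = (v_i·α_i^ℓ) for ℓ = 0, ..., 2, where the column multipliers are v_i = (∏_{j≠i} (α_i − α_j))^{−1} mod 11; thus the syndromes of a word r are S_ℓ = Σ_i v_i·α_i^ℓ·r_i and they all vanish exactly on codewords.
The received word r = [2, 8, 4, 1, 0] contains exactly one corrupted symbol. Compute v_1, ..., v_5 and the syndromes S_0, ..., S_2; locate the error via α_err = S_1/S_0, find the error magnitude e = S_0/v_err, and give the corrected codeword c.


S = (2, 10, 6), error at position 3, error magnitude e = 5, c = [2, 8, 10, 1, 0].

Step 1: column multipliers v_i = (∏_{j≠i}(α_i − α_j))^{−1} mod 11.
  i = 1 (α = 6): (6−8)(6−5)(6−2)(6−9) = (−2)·1·4·(−3) = 24 ≡ 2, so v_1 = 2^{−1} = 6 (mod 11).
  i = 2 (α = 8): (8−6)(8−5)(8−2)(8−9) = 2·3·6·(−1) = −36 ≡ 8, so v_2 = 8^{−1} = 7 (mod 11).
  i = 3 (α = 5): (5−6)(5−8)(5−2)(5−9) = (−1)·(−3)·3·(−4) = −36 ≡ 8, so v_3 = 8^{−1} = 7 (mod 11).
  i = 4 (α = 2): (2−6)(2−8)(2−5)(2−9) = (−4)·(−6)·(−3)·(−7) = 504 ≡ 9, so v_4 = 9^{−1} = 5 (mod 11).
  i = 5 (α = 9): (9−6)(9−8)(9−5)(9−2) = 3·1·4·7 = 84 ≡ 7, so v_5 = 7^{−1} = 8 (mod 11).
  v = [6, 7, 7, 5, 8].
Step 2: syndromes of r = [2, 8, 4, 1, 0] (all sums mod 11).
  S_0 = Σ v_i r_i = 6·2 + 7·8 + 7·4 + 5·1 + 8·0 = 101 ≡ 2.
  S_1 = Σ v_i α_i r_i = 6·6·2 + 7·8·8 + 7·5·4 + 5·2·1 + 8·9·0 = 670 ≡ 10.
  α_i^2 mod 11 = [3, 9, 3, 4, 4].
  S_2 = Σ v_i α_i^2 r_i = 6·3·2 + 7·9·8 + 7·3·4 + 5·4·1 + 8·4·0 = 644 ≡ 6.
  S = (2, 10, 6) ≠ 0, so r is not a codeword (an error is present).
Step 3: locate the error. For a single error e at position i, S_ℓ = v_i·e·α_i^ℓ, so α_err = S_1/S_0.
  S_0^{−1} = 2^{−1} = 6 (mod 11), so α_err = 10·6 = 60 ≡ 5 = α_3. Error position i = 3.
  Consistency check: S_2/S_1 = 6·10 = 60 ≡ 5 = α_err ✓ (single-error assumption holds).
Step 4: error magnitude e = S_0/v_3 = S_0·∏_{j≠3}(α_3 − α_j) = 2·8 = 16 ≡ 5 (mod 11).
Step 5: correct position 3: c_3 = r_3 − e = 4 − 5 ≡ 10 (mod 11). Hence c = [2, 8, 10, 1, 0].
  Check: interpolating c through the α_i gives m(x) = 6 + 3·x (degree < 2) with m(α_i) = c_i for every i, so c is indeed a codeword.


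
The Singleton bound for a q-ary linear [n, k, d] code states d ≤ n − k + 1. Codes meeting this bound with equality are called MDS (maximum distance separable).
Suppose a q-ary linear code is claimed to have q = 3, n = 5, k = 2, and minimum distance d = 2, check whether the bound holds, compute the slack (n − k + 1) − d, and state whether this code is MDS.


Singleton RHS = n − k + 1 = 4, slack = 2, bound satisfied, not MDS.

Singleton bound: d ≤ n − k + 1.
Here n = 5, k = 2, so n − k + 1 = 4.
Given d = 2, check d ≤ 4: YES.
Slack = (n − k + 1) − d = 2.
The code is NOT MDS (slack = 2 > 0).
Description: the claimed parameters are [5, 2, 2]_3; such a code would be non-MDS.


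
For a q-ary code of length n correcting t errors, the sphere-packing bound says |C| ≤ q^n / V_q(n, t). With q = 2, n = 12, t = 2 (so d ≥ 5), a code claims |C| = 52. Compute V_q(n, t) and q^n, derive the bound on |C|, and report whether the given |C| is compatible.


V_q(n, t) = 79, q^n = 4096, Hamming bound = 51, |C| = 52 > bound (violated).

Step 1: Compute V_q(n, t) = Σ_{j=0}^2 C(n, j) (q−1)^j.
  j = 0: C(12,0)·(1)^0 = 1·1 = 1.
  j = 1: C(12,1)·(1)^1 = 12·1 = 12.
  j = 2: C(12,2)·(1)^2 = 66·1 = 66.
  V_q(n, t) = 1 + 12 + 66 = 79.
Step 2: q^n = 2^12 = 4096.
Step 3: Hamming bound ⌊q^n / V_q(n,t)⌋ = ⌊4096/79⌋ = 51.
Step 4: Compare |C| = 52 to 51: violated.
The claimed |C| lies above the Hamming bound, so no 2-ary code of length 12 with d ≥ 5 can have 52 codewords.


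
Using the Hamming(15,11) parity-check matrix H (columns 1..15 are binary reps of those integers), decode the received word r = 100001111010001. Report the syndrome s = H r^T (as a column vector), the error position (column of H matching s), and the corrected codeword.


s = (0, 1, 0, 1)^T, error position = 5, corrected codeword c = 100011111010001

Compute s = H r^T mod 2 one row at a time:
  s_1 = 1 + 1 + 0 + 1 + 0 + 0 + 0 + 1 = 4 ≡ 0 (mod 2).
  s_2 = 0 + 0 + 1 + 1 + 0 + 0 + 0 + 1 = 3 ≡ 1 (mod 2).
  s_3 = 0 + 0 + 1 + 1 + 0 + 1 + 0 + 1 = 4 ≡ 0 (mod 2).
  s_4 = 1 + 0 + 0 + 1 + 1 + 1 + 0 + 1 = 5 ≡ 1 (mod 2).
s = (0, 1, 0, 1)^T — this equals column 5 of H (binary 0101), so error is at position 5.
Correct: flip bit 5 of r = 100001111010001 to get c = 100011111010001.


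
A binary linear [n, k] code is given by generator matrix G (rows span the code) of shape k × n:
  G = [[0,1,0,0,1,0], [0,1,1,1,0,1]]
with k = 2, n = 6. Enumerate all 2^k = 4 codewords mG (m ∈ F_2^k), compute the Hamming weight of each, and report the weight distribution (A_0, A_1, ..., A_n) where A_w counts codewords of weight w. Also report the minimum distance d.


Weight distribution: A_0 = 1, A_2 = 1, A_4 = 2. Minimum distance d = 2.

Enumerate all 2^2 = 4 messages m ∈ F_2^2.
For each, compute codeword c = mG in F_2^6, then tally its weight.
  m = 00 → c = 000000, weight = 0.
  m = 10 → c = 010010, weight = 2.
  m = 01 → c = 011101, weight = 4.
  m = 11 → c = 001111, weight = 4.
Tally weights:
  weight 0: 1 codewords.
  weight 2: 1 codewords.
  weight 4: 2 codewords.
Minimum distance d = smallest w > 0 with A_w > 0 = 2.
Sanity: Σ A_w = 4 = 2^2 = 4 ✓.


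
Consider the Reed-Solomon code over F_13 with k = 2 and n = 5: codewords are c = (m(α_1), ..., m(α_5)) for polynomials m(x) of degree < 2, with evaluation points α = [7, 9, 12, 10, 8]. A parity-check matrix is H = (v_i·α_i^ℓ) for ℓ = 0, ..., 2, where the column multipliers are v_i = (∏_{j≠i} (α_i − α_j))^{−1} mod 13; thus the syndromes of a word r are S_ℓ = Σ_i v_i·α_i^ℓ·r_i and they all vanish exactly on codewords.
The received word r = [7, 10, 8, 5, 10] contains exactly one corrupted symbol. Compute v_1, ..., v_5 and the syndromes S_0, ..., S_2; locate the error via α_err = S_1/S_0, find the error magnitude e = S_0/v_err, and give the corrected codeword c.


S = (12, 5, 1), error at position 5, error magnitude e = 8, c = [7, 10, 8, 5, 2].

Step 1: column multipliers v_i = (∏_{j≠i}(α_i − α_j))^{−1} mod 13.
  i = 1 (α = 7): (7−9)(7−12)(7−10)(7−8) = (−2)·(−5)·(−3)·(−1) = 30 ≡ 4, so v_1 = 4^{−1} = 10 (mod 13).
  i = 2 (α = 9): (9−7)(9−12)(9−10)(9−8) = 2·(−3)·(−1)·1 = 6 ≡ 6, so v_2 = 6^{−1} = 11 (mod 13).
  i = 3 (α = 12): (12−7)(12−9)(12−10)(12−8) = 5·3·2·4 = 120 ≡ 3, so v_3 = 3^{−1} = 9 (mod 13).
  i = 4 (α = 10): (10−7)(10−9)(10−12)(10−8) = 3·1·(−2)·2 = −12 ≡ 1, so v_4 = 1^{−1} = 1 (mod 13).
  i = 5 (α = 8): (8−7)(8−9)(8−12)(8−10) = 1·(−1)·(−4)·(−2) = −8 ≡ 5, so v_5 = 5^{−1} = 8 (mod 13).
  v = [10, 11, 9, 1, 8].
Step 2: syndromes of r = [7, 10, 8, 5, 10] (all sums mod 13).
  S_0 = Σ v_i r_i = 10·7 + 11·10 + 9·8 + 1·5 + 8·10 = 337 ≡ 12.
  S_1 = Σ v_i α_i r_i = 10·7·7 + 11·9·10 + 9·12·8 + 1·10·5 + 8·8·10 = 3034 ≡ 5.
  α_i^2 mod 13 = [10, 3, 1, 9, 12].
  S_2 = Σ v_i α_i^2 r_i = 10·10·7 + 11·3·10 + 9·1·8 + 1·9·5 + 8·12·10 = 2107 ≡ 1.
  S = (12, 5, 1) ≠ 0, so r is not a codeword (an error is present).
Step 3: locate the error. For a single error e at position i, S_ℓ = v_i·e·α_i^ℓ, so α_err = S_1/S_0.
  S_0^{−1} = 12^{−1} = 12 (mod 13), so α_err = 5·12 = 60 ≡ 8 = α_5. Error position i = 5.
  Consistency check: S_2/S_1 = 1·8 = 8 ≡ 8 = α_err ✓ (single-error assumption holds).
Step 4: error magnitude e = S_0/v_5 = S_0·∏_{j≠5}(α_5 − α_j) = 12·5 = 60 ≡ 8 (mod 13).
Step 5: correct position 5: c_5 = r_5 − e = 10 − 8 ≡ 2 (mod 13). Hence c = [7, 10, 8, 5, 2].
  Check: interpolating c through the α_i gives m(x) = 3 + 8·x (degree < 2) with m(α_i) = c_i for every i, so c is indeed a codeword.


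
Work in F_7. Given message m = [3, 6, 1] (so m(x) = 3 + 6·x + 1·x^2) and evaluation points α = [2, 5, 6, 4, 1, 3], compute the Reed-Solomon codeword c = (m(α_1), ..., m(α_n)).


c = [5, 2, 5, 1, 3, 2]

Message polynomial: m(x) = 3 + 6·x + 1·x^2 (mod 7).
For each evaluation point α_i, compute m(α_i) mod 7:
  α_1 = 2: Horner steps 1 → 1 → 5, so m(2) = 5.
  α_2 = 5: Horner steps 1 → 4 → 2, so m(5) = 2.
  α_3 = 6: Horner steps 1 → 5 → 5, so m(6) = 5.
  α_4 = 4: Horner steps 1 → 3 → 1, so m(4) = 1.
  α_5 = 1: Horner steps 1 → 0 → 3, so m(1) = 3.
  α_6 = 3: Horner steps 1 → 2 → 2, so m(3) = 2.
Codeword c = [5, 2, 5, 1, 3, 2] ∈ F_7^6.


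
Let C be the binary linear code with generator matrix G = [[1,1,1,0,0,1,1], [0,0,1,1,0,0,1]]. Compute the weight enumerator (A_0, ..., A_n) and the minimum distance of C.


Weight distribution: A_0 = 1, A_3 = 1, A_4 = 1, A_5 = 1. Minimum distance d = 3.

Enumerate all 2^2 = 4 messages m ∈ F_2^2.
For each, compute codeword c = mG in F_2^7, then tally its weight.
  m = 00 → c = 0000000, weight = 0.
  m = 10 → c = 1110011, weight = 5.
  m = 01 → c = 0011001, weight = 3.
  m = 11 → c = 1101010, weight = 4.
Tally weights:
  weight 0: 1 codewords.
  weight 3: 1 codewords.
  weight 4: 1 codewords.
  weight 5: 1 codewords.
Minimum distance d = smallest w > 0 with A_w > 0 = 3.
Sanity: Σ A_w = 4 = 2^2 = 4 ✓.


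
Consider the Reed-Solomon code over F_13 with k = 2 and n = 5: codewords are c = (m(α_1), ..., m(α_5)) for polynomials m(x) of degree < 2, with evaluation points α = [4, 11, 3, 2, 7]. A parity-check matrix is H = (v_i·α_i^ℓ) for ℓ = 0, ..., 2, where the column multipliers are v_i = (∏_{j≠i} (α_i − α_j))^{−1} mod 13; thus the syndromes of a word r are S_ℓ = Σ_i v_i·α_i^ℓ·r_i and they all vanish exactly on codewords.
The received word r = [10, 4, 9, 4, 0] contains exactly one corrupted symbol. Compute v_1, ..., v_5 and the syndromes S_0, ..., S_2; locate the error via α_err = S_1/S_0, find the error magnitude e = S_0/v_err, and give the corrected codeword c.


S = (4, 8, 3), error at position 4, error magnitude e = 9, c = [10, 4, 9, 8, 0].

Step 1: column multipliers v_i = (∏_{j≠i}(α_i − α_j))^{−1} mod 13.
  i = 1 (α = 4): (4−11)(4−3)(4−2)(4−7) = (−7)·1·2·(−3) = 42 ≡ 3, so v_1 = 3^{−1} = 9 (mod 13).
  i = 2 (α = 11): (11−4)(11−3)(11−2)(11−7) = 7·8·9·4 = 2016 ≡ 1, so v_2 = 1^{−1} = 1 (mod 13).
  i = 3 (α = 3): (3−4)(3−11)(3−2)(3−7) = (−1)·(−8)·1·(−4) = −32 ≡ 7, so v_3 = 7^{−1} = 2 (mod 13).
  i = 4 (α = 2): (2−4)(2−11)(2−3)(2−7) = (−2)·(−9)·(−1)·(−5) = 90 ≡ 12, so v_4 = 12^{−1} = 12 (mod 13).
  i = 5 (α = 7): (7−4)(7−11)(7−3)(7−2) = 3·(−4)·4·5 = −240 ≡ 7, so v_5 = 7^{−1} = 2 (mod 13).
  v = [9, 1, 2, 12, 2].
Step 2: syndromes of r = [10, 4, 9, 4, 0] (all sums mod 13).
  S_0 = Σ v_i r_i = 9·10 + 1·4 + 2·9 + 12·4 + 2·0 = 160 ≡ 4.
  S_1 = Σ v_i α_i r_i = 9·4·10 + 1·11·4 + 2·3·9 + 12·2·4 + 2·7·0 = 554 ≡ 8.
  α_i^2 mod 13 = [3, 4, 9, 4, 10].
  S_2 = Σ v_i α_i^2 r_i = 9·3·10 + 1·4·4 + 2·9·9 + 12·4·4 + 2·10·0 = 640 ≡ 3.
  S = (4, 8, 3) ≠ 0, so r is not a codeword (an error is present).
Step 3: locate the error. For a single error e at position i, S_ℓ = v_i·e·α_i^ℓ, so α_err = S_1/S_0.
  S_0^{−1} = 4^{−1} = 10 (mod 13), so α_err = 8·10 = 80 ≡ 2 = α_4. Error position i = 4.
  Consistency check: S_2/S_1 = 3·5 = 15 ≡ 2 = α_err ✓ (single-error assumption holds).
Step 4: error magnitude e = S_0/v_4 = S_0·∏_{j≠4}(α_4 − α_j) = 4·12 = 48 ≡ 9 (mod 13).
Step 5: correct position 4: c_4 = r_4 − e = 4 − 9 ≡ 8 (mod 13). Hence c = [10, 4, 9, 8, 0].
  Check: interpolating c through the α_i gives m(x) = 6 + 1·x (degree < 2) with m(α_i) = c_i for every i, so c is indeed a codeword.


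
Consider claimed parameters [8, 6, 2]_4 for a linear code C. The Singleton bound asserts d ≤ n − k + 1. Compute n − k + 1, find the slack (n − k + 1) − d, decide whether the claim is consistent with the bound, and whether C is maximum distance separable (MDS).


Singleton RHS = n − k + 1 = 3, slack = 1, bound satisfied, not MDS.

Singleton bound: d ≤ n − k + 1.
Here n = 8, k = 6, so n − k + 1 = 3.
Given d = 2, check d ≤ 3: YES.
Slack = (n − k + 1) − d = 1.
The code is NOT MDS (slack = 1 > 0).
Description: the claimed parameters are [8, 6, 2]_4; such a code would be non-MDS.


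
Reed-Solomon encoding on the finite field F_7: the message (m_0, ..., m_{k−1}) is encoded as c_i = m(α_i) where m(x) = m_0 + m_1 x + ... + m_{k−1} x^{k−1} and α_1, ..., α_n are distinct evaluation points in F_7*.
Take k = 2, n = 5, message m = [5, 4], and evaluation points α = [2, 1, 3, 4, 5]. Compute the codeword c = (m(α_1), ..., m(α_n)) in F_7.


c = [6, 2, 3, 0, 4]

Message polynomial: m(x) = 5 + 4·x (mod 7).
For each evaluation point α_i, compute m(α_i) mod 7:
  α_1 = 2: Horner steps 4 → 6, so m(2) = 6.
  α_2 = 1: Horner steps 4 → 2, so m(1) = 2.
  α_3 = 3: Horner steps 4 → 3, so m(3) = 3.
  α_4 = 4: Horner steps 4 → 0, so m(4) = 0.
  α_5 = 5: Horner steps 4 → 4, so m(5) = 4.
Codeword c = [6, 2, 3, 0, 4] ∈ F_7^5.


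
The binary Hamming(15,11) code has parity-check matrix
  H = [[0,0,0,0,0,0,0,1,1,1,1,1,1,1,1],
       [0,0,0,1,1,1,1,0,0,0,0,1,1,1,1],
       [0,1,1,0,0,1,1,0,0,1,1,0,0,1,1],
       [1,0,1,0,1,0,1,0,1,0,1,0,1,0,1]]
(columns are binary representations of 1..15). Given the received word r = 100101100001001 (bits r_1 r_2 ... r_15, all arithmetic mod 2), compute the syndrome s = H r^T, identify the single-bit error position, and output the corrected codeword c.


s = (0, 1, 1, 1)^T, error position = 7, corrected codeword c = 100101000001001

Compute s = H r^T mod 2 one row at a time:
  s_1 = 0 + 0 + 0 + 0 + 1 + 0 + 0 + 1 = 2 ≡ 0 (mod 2).
  s_2 = 1 + 0 + 1 + 1 + 1 + 0 + 0 + 1 = 5 ≡ 1 (mod 2).
  s_3 = 0 + 0 + 1 + 1 + 0 + 0 + 0 + 1 = 3 ≡ 1 (mod 2).
  s_4 = 1 + 0 + 0 + 1 + 0 + 0 + 0 + 1 = 3 ≡ 1 (mod 2).
s = (0, 1, 1, 1)^T — this equals column 7 of H (binary 0111), so error is at position 7.
Correct: flip bit 7 of r = 100101100001001 to get c = 100101000001001.


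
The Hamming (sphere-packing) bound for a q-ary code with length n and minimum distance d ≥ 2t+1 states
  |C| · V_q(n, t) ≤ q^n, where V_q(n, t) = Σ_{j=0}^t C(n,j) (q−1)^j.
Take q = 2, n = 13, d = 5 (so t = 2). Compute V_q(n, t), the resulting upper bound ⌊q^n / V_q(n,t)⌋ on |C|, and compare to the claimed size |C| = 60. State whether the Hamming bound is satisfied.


V_q(n, t) = 92, q^n = 8192, Hamming bound = 89, |C| = 60 ≤ bound (satisfied).

Step 1: Compute V_q(n, t) = Σ_{j=0}^2 C(n, j) (q−1)^j.
  j = 0: C(13,0)·(1)^0 = 1·1 = 1.
  j = 1: C(13,1)·(1)^1 = 13·1 = 13.
  j = 2: C(13,2)·(1)^2 = 78·1 = 78.
  V_q(n, t) = 1 + 13 + 78 = 92.
Step 2: q^n = 2^13 = 8192.
Step 3: Hamming bound ⌊q^n / V_q(n,t)⌋ = ⌊8192/92⌋ = 89.
Step 4: Compare |C| = 60 to 89: satisfied.
The claimed |C| lies below the Hamming bound.


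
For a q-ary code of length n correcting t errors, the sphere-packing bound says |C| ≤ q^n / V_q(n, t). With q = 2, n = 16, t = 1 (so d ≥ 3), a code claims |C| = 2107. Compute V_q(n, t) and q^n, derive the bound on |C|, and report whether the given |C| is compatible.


V_q(n, t) = 17, q^n = 65536, Hamming bound = 3855, |C| = 2107 ≤ bound (satisfied).

Step 1: Compute V_q(n, t) = Σ_{j=0}^1 C(n, j) (q−1)^j.
  j = 0: C(16,0)·(1)^0 = 1·1 = 1.
  j = 1: C(16,1)·(1)^1 = 16·1 = 16.
  V_q(n, t) = 1 + 16 = 17.
Step 2: q^n = 2^16 = 65536.
Step 3: Hamming bound ⌊q^n / V_q(n,t)⌋ = ⌊65536/17⌋ = 3855.
Step 4: Compare |C| = 2107 to 3855: satisfied.
The claimed |C| lies below the Hamming bound.


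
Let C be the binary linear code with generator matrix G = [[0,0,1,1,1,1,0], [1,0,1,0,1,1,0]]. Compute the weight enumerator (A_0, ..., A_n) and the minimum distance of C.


Weight distribution: A_0 = 1, A_2 = 1, A_4 = 2. Minimum distance d = 2.

Enumerate all 2^2 = 4 messages m ∈ F_2^2.
For each, compute codeword c = mG in F_2^7, then tally its weight.
  m = 00 → c = 0000000, weight = 0.
  m = 10 → c = 0011110, weight = 4.
  m = 01 → c = 1010110, weight = 4.
  m = 11 → c = 1001000, weight = 2.
Tally weights:
  weight 0: 1 codewords.
  weight 2: 1 codewords.
  weight 4: 2 codewords.
Minimum distance d = smallest w > 0 with A_w > 0 = 2.
Sanity: Σ A_w = 4 = 2^2 = 4 ✓.


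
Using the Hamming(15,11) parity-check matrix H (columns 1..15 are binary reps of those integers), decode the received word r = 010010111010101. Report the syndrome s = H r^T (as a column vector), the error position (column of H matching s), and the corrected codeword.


s = (1, 0, 0, 0)^T, error position = 8, corrected codeword c = 010010101010101

Compute s = H r^T mod 2 one row at a time:
  s_1 = 1 + 1 + 0 + 1 + 0 + 1 + 0 + 1 = 5 ≡ 1 (mod 2).
  s_2 = 0 + 1 + 0 + 1 + 0 + 1 + 0 + 1 = 4 ≡ 0 (mod 2).
  s_3 = 1 + 0 + 0 + 1 + 0 + 1 + 0 + 1 = 4 ≡ 0 (mod 2).
  s_4 = 0 + 0 + 1 + 1 + 1 + 1 + 1 + 1 = 6 ≡ 0 (mod 2).
s = (1, 0, 0, 0)^T — this equals column 8 of H (binary 1000), so error is at position 8.
Correct: flip bit 8 of r = 010010111010101 to get c = 010010101010101.


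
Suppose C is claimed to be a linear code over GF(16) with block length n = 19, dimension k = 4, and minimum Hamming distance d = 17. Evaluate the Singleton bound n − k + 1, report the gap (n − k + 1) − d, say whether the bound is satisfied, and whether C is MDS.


Singleton RHS = n − k + 1 = 16, slack = -1, bound violated (no such code; not MDS).

Singleton bound: d ≤ n − k + 1.
Here n = 19, k = 4, so n − k + 1 = 16.
Given d = 17, check d ≤ 16: NO.
Slack = (n − k + 1) − d = -1.
The slack is negative: d = 17 exceeds n − k + 1 = 16 by 1, so the Singleton bound is violated and no linear [19, 4, 17]_16 code can exist. In particular it is not MDS (MDS requires d = n − k + 1 exactly).
Description: the claimed parameters are [19, 4, 17]_16; such a code would be impossible (violates the Singleton bound).


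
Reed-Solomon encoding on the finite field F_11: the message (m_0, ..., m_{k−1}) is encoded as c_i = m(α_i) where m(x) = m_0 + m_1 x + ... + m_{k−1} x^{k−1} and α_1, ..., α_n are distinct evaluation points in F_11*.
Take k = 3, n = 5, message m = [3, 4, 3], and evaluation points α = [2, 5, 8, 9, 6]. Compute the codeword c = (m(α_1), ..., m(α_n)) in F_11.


c = [1, 10, 7, 7, 3]

Message polynomial: m(x) = 3 + 4·x + 3·x^2 (mod 11).
For each evaluation point α_i, compute m(α_i) mod 11:
  α_1 = 2: Horner steps 3 → 10 → 1, so m(2) = 1.
  α_2 = 5: Horner steps 3 → 8 → 10, so m(5) = 10.
  α_3 = 8: Horner steps 3 → 6 → 7, so m(8) = 7.
  α_4 = 9: Horner steps 3 → 9 → 7, so m(9) = 7.
  α_5 = 6: Horner steps 3 → 0 → 3, so m(6) = 3.
Codeword c = [1, 10, 7, 7, 3] ∈ F_11^5.
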